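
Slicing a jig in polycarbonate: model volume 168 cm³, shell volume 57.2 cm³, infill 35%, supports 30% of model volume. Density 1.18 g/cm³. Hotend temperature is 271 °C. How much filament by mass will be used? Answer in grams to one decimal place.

Infill region = 168 − 57.2 = 110.8 cm³.
Deposited infill: 0.35 × 110.8 → 38.78 cm³.
Support = 0.30 × 168 = 50.4 cm³.
Total extruded: 57.2 + 38.78 + 50.4 → 146.38 cm³.
Mass = 146.38 × 1.18, so 172.7284 g.

172.7 g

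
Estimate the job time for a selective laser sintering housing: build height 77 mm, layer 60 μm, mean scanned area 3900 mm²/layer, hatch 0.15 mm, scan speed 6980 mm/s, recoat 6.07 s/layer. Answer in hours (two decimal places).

Number of layers: 77 / 0.06 → 1284 (rounded up).
Per-layer scan distance = 3900 / 0.15, so 26000 mm.
Laser time per layer = 26000 / 6980, so 3.7249 s.
Per-layer time = 3.7249 + 6.07, so 9.7949 s.
1284 layers × 9.7949 s/layer = 12576.6516 s, i.e. 3.49 hours.

3.49 hours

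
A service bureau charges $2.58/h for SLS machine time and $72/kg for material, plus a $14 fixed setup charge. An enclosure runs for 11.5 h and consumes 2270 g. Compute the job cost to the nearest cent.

$207.11

Time charge: 2.58 × 11.5 → $29.67.
Feedstock cost = 72 × 2270/1000 = $163.44.
Adding setup: 29.67 + 163.44 + 14 → $207.11.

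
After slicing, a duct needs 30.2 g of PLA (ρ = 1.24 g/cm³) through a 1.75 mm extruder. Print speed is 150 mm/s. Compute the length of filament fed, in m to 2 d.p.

Extruded volume: 30.2/1.24 = 24.3548 cm³ (24354.8 mm³).
A = π r² = π × 0.875² = 2.4053 mm².
Length = 24354.8 / 2.4053 = 10125.47 mm = 10.13 m.

10.13 m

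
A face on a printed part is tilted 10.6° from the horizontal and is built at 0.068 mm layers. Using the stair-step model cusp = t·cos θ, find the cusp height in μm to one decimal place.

h_c = t·cos θ = 0.068 × 0.9829 = 0.066837 mm (66.8 μm).

66.8 μm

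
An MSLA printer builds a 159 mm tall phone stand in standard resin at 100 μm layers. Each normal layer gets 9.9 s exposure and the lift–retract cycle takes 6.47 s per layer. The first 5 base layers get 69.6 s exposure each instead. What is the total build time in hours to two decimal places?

7.31 hours

Layers = ⌈159/0.1⌉ = 1590.
Base layers = 5 × (69.6 + 6.47), so 380.35 s.
Normal layers = 1585 × (9.9 + 6.47), so 25946.45 s.
Sum: 380.35 + 25946.45 = 26326.8 s → 7.31 hours.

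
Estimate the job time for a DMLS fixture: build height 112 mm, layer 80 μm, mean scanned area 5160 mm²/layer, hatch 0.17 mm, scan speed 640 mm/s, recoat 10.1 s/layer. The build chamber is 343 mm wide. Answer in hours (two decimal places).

Layers = ⌈112/0.08⌉ = 1400.
Hatch length per layer: 5160 / 0.17 → 30352.9 mm.
Scan time per layer = 30352.9 / 640 = 47.4264 s.
Per-layer time: 47.4264 + 10.1 → 57.5264 s.
Total: 1400 × 57.5264 s = 80536.96 s → 22.37 hours.

22.37 hours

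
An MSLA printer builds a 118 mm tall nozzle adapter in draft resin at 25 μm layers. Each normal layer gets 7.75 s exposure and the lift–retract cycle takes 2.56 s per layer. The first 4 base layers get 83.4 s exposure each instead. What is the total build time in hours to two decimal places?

Layers = ⌈118/0.025⌉ = 4720.
Base layers = 4 × (83.4 + 2.56) = 343.84 s.
Normal layers = 4716 × (7.75 + 2.56) = 48621.96 s.
Sum: 343.84 + 48621.96 = 48965.8 s → 13.60 hours.

13.60 hours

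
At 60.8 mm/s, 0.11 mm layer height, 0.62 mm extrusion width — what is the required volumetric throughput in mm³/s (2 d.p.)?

4.15

A = 0.11 × 0.62, so 0.0682 mm².
Volumetric flow = 60.8 × 0.0682 = 4.15 mm³/s.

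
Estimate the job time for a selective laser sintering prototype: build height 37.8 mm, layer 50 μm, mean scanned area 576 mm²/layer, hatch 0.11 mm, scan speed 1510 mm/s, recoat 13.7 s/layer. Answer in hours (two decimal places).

3.61 hours

Layer count = ceil(37.8 / 0.05) = 756.
Scan path per layer = 576 / 0.11, so 5236.4 mm.
Per-layer scan time = 5236.4 / 1510, so 3.4678 s.
Per-layer time = 3.4678 + 13.7 = 17.1678 s.
Build time = 756 × 17.1678 = 12978.8568 s = 3.61 hours.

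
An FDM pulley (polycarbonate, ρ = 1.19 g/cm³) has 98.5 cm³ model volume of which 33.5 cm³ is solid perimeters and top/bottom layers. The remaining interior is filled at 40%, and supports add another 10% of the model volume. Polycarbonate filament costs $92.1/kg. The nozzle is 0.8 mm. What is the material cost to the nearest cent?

$7.60

Infill region = 98.5 − 33.5, so 65 cm³.
Infill volume = 0.40 × 65 = 26 cm³.
Support = 0.10 × 98.5 = 9.85 cm³.
Total printed volume = 33.5 + 26 + 9.85 = 69.35 cm³.
Mass: 69.35 × 1.19 → 82.5265 g.
Cost = 82.5265 g / 1000 × $92.1/kg = $7.60.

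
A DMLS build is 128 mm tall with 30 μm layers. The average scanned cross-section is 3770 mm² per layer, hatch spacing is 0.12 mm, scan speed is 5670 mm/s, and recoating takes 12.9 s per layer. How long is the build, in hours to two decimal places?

Layer count = ceil(128 / 0.03) = 4267.
Per-layer scan distance: 3770 / 0.12 → 31416.7 mm.
Laser time per layer = 31416.7 / 5670, so 5.5409 s.
Per-layer time: 5.5409 + 12.9 → 18.4409 s.
Total: 4267 × 18.4409 s = 78687.3203 s → 21.86 hours.

21.86 hours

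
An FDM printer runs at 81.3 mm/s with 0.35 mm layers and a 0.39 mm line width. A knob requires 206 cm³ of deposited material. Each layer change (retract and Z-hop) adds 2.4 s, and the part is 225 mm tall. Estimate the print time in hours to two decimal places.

5.59 hours

Line area = 0.35 × 0.39, so 0.1365 mm².
Toolpath length = 206 cm³ / 0.1365 mm² = 206000 / 0.1365 = 1509157.5 mm.
Print-move time = 1509157.5 / 81.3 = 18562.8 s.
Number of layers: 225 / 0.35 → 643 (rounded up).
Z-hop total = 643 × 2.4, so 1543.2 s.
Total = 18562.8 + 1543.2 = 20106 s = 5.59 hours.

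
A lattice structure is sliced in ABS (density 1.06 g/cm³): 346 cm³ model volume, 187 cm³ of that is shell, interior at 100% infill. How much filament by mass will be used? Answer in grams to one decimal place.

366.8 g

Interior volume: 346 − 187 → 159 cm³.
Infill volume = 1.00 × 159, so 159 cm³.
Total printed volume = 187 + 159, so 346 cm³.
Mass: 346 × 1.06 → 366.76 g.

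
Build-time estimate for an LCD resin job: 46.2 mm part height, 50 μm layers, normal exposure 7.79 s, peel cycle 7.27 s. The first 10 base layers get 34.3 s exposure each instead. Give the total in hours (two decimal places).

Number of layers: 46.2 / 0.05 → 924 (rounded up).
Bottom layers: 10 × (34.3 + 7.27) → 415.7 s.
Remaining layers = 914 × (7.79 + 7.27) = 13764.84 s.
Total = 415.7 + 13764.84 = 14180.54 s = 3.94 hours.

3.94 hours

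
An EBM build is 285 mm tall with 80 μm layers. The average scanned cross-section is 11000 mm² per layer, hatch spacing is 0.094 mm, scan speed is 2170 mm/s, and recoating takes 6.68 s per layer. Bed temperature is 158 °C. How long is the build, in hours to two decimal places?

59.98 hours

Layers = ⌈285/0.08⌉ = 3563.
Per-layer scan distance: 11000 / 0.094 → 117021.3 mm.
Beam time per layer: 117021.3 / 2170 → 53.9269 s.
Layer cycle = 53.9269 + 6.68 = 60.6069 s.
Total: 3563 × 60.6069 s = 215942.3847 s → 59.98 hours.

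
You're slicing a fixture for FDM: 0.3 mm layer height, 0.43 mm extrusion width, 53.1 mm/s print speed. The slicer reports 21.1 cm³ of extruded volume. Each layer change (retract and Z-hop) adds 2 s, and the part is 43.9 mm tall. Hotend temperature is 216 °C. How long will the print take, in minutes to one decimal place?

Extrusion cross-section: 0.3 × 0.43 → 0.129 mm².
Path length: 21100 mm³ / 0.129 mm² → 163565.9 mm.
Print-move time: 163565.9 / 53.1 → 3080.3 s.
Layers = ⌈43.9/0.3⌉ = 147.
Non-print overhead = 147 × 2 = 294 s.
Total = 3080.3 + 294 = 3374.3 s = 56.2 minutes.

56.2 minutes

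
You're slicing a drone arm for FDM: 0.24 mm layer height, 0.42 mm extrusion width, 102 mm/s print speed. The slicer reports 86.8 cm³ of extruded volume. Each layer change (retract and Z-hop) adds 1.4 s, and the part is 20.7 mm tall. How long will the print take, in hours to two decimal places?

Extrusion cross-section = 0.24 × 0.42, so 0.1008 mm².
Path length: 86800 mm³ / 0.1008 mm² → 861111.1 mm.
Print-move time: 861111.1 / 102 → 8442.3 s.
Layers = ⌈20.7/0.24⌉ = 87.
Layer-change overhead = 87 × 1.4, so 121.8 s.
Total = 8442.3 + 121.8 = 8564.1 s = 2.38 hours.

2.38 hours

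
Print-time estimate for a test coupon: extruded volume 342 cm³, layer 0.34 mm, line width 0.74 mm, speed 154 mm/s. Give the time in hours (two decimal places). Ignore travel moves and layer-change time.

2.45 hours

Line area = 0.34 × 0.74 = 0.2516 mm².
Toolpath length = 342 cm³ / 0.2516 mm² = 342000 / 0.2516 = 1359300.5 mm.
Print-move time: 1359300.5 / 154 → 8826.6 s.
That's 8826.6 s → 2.45 hours.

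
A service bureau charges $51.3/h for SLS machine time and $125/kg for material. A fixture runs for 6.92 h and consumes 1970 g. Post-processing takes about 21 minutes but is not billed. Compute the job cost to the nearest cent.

Time charge = 51.3 × 6.92, so $354.996.
Material charge = 125 × 1970/1000 = $246.25.
Job cost: 354.996 + 246.25 = 601.246 ≈ $601.25.

$601.25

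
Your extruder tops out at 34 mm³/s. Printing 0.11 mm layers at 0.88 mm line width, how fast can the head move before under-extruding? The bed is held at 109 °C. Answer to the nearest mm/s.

Bead cross-section: 0.11 × 0.88 → 0.0968 mm².
Max speed = 34 / 0.0968 = 351.24 ≈ 351 mm/s.

351 mm/s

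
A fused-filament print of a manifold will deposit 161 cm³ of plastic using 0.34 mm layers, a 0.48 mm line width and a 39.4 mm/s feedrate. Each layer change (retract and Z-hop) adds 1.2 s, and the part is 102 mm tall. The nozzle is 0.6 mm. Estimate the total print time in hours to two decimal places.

Extrusion cross-section = 0.34 × 0.48 = 0.1632 mm².
Total extruded path = 161000/0.1632 = 986519.6 mm.
Extrusion time = 986519.6 / 39.4, so 25038.6 s.
Layers = ⌈102/0.34⌉ = 300.
Layer-change overhead = 300 × 1.2 = 360 s.
Altogether 25038.6 + 360 = 25398.6 s, i.e. 7.06 hours.

7.06 hours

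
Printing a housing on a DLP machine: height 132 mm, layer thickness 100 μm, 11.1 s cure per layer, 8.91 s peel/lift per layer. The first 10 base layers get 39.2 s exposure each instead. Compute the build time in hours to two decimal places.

7.42 hours

Number of layers: 132 / 0.1 → 1320 (rounded up).
Burn-in layers = 10 × (39.2 + 8.91) = 481.1 s.
Regular layers = 1310 × (11.1 + 8.91) = 26213.1 s.
Sum: 481.1 + 26213.1 = 26694.2 s → 7.42 hours.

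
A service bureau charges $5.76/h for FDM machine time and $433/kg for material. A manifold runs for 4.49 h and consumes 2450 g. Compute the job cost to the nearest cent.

$1086.71

Time charge = 5.76 × 4.49, so $25.8624.
Material cost = 433 × 2450/1000, so $1060.85.
Job cost: 25.8624 + 1060.85 = 1086.7124 ≈ $1086.71.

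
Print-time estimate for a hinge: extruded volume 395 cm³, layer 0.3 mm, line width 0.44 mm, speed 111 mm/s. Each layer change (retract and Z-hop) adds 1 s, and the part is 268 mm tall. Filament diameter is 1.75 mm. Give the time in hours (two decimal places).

7.74 hours

Bead cross-section: 0.3 × 0.44 → 0.132 mm².
Total extruded path = 395000/0.132 = 2992424.2 mm.
Extrusion time = 2992424.2 / 111 = 26958.8 s.
Number of layers: 268 / 0.3 → 894 (rounded up).
Layer-change overhead = 894 × 1, so 894 s.
Altogether 26958.8 + 894 = 27852.8 s, i.e. 7.74 hours.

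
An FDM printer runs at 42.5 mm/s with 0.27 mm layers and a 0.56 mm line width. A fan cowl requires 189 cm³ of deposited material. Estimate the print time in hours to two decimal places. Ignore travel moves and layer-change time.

Line area = 0.27 × 0.56, so 0.1512 mm².
Total extruded path = 189000/0.1512 = 1250000 mm.
Extrusion time = 1250000 / 42.5 = 29411.8 s.
29411.8 s = 8.17 hours.

8.17 hours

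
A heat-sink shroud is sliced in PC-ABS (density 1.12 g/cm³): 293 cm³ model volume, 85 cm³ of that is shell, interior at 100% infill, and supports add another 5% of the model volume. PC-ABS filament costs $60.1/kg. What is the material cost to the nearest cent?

$20.71

Volume inside the shell = 293 − 85 = 208 cm³.
Infill deposited = 1.00 × 208, so 208 cm³.
Support = 0.05 × 293, so 14.65 cm³.
Total printed volume = 85 + 208 + 14.65 = 307.65 cm³.
Mass = 307.65 × 1.12, so 344.568 g.
At $60.1/kg: 344.568/1000 × 60.1 = $20.71.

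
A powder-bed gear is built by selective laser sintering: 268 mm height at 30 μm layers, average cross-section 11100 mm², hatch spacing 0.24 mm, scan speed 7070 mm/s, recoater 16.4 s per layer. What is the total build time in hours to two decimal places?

56.93 hours

Layer count = ceil(268 / 0.03) = 8934.
Per-layer scan distance = 11100 / 0.24 = 46250 mm.
Scan time per layer: 46250 / 7070 → 6.5417 s.
Per-layer time: 6.5417 + 16.4 → 22.9417 s.
Total: 8934 × 22.9417 s = 204961.1478 s → 56.93 hours.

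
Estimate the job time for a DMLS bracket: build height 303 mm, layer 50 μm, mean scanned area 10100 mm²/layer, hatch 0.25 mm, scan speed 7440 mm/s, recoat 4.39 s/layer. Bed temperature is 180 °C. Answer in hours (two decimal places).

Number of layers: 303 / 0.05 → 6060 (rounded up).
Scan path per layer = 10100 / 0.25, so 40400 mm.
Scan time per layer = 40400 / 7440 = 5.4301 s.
Time per layer: 5.4301 + 4.39 → 9.8201 s.
6060 layers × 9.8201 s/layer = 59509.806 s, i.e. 16.53 hours.

16.53 hours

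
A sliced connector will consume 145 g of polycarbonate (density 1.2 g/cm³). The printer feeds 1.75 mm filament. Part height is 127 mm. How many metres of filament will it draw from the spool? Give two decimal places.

Volume = 145 g / 1.2 g·cm⁻³ = 120.8333 cm³ = 120833.3 mm³.
Filament cross-section = π × (1.75/2)² = 2.4053 mm².
L = V/A = 120833.3/2.4053 = 50236.27 mm → 50.24 m.

50.24 m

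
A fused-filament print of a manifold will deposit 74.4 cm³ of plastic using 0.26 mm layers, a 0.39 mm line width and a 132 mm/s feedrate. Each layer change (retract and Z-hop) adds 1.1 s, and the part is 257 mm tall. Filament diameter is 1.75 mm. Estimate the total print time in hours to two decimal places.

1.85 hours

Extrusion cross-section = 0.26 × 0.39, so 0.1014 mm².
Total extruded path = 74400/0.1014 = 733727.8 mm.
Time extruding = 733727.8 / 132, so 5558.5 s.
Layer count = ceil(257 / 0.26) = 989.
Non-print overhead: 989 × 1.1 → 1087.9 s.
Total = 5558.5 + 1087.9 = 6646.4 s = 1.85 hours.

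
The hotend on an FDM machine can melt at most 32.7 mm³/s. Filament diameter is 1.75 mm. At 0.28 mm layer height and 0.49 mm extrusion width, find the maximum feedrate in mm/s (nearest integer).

238 mm/s

Extrusion cross-section = 0.28 × 0.49, so 0.1372 mm².
v_max = Q/A = 32.7/0.1372 = 238.34 mm/s → 238 mm/s.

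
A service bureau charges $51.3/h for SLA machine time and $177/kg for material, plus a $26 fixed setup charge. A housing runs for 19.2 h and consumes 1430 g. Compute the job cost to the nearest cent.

$1264.07

Time charge: 51.3 × 19.2 → $984.96.
Material charge = 177 × 1430/1000 = $253.11.
Total = 984.96 + 253.11 + 26 = $1264.07.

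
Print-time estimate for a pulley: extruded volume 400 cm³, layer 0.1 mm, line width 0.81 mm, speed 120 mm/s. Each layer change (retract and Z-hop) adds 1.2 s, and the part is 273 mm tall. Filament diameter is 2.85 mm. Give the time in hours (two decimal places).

Extrusion cross-section: 0.1 × 0.81 → 0.081 mm².
Path length: 400000 mm³ / 0.081 mm² → 4938271.6 mm.
Extrusion time: 4938271.6 / 120 → 41152.3 s.
Layers = ⌈273/0.1⌉ = 2730.
Z-hop total = 2730 × 1.2 = 3276 s.
Altogether 41152.3 + 3276 = 44428.3 s, i.e. 12.34 hours.

12.34 hours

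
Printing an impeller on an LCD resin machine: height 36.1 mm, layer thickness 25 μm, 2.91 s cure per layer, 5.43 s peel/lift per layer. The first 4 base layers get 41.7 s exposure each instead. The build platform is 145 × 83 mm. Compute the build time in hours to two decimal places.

3.39 hours

Number of layers: 36.1 / 0.025 → 1444 (rounded up).
Burn-in layers = 4 × (41.7 + 5.43), so 188.52 s.
Remaining layers = 1440 × (2.91 + 5.43) = 12009.6 s.
Total = 188.52 + 12009.6 = 12198.12 s = 3.39 hours.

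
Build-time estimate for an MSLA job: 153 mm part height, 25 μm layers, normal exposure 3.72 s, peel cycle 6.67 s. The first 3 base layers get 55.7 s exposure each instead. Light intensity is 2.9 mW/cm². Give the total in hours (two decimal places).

Layers = ⌈153/0.025⌉ = 6120.
Bottom layers: 3 × (55.7 + 6.67) → 187.11 s.
Normal layers = 6117 × (3.72 + 6.67) = 63555.63 s.
Sum: 187.11 + 63555.63 = 63742.74 s → 17.71 hours.

17.71 hours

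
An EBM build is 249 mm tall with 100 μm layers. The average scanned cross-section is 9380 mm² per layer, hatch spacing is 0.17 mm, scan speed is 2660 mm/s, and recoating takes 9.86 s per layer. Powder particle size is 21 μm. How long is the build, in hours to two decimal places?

21.17 hours

Layers = ⌈249/0.1⌉ = 2490.
Hatch length per layer: 9380 / 0.17 → 55176.5 mm.
Per-layer scan time = 55176.5 / 2660 = 20.743 s.
Per-layer time = 20.743 + 9.86, so 30.603 s.
2490 layers × 30.603 s/layer = 76201.47 s, i.e. 21.17 hours.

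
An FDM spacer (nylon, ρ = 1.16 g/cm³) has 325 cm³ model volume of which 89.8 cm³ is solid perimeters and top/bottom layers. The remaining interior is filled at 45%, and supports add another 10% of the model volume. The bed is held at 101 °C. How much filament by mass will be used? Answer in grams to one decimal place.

Interior volume = 325 − 89.8, so 235.2 cm³.
Infill volume = 0.45 × 235.2 = 105.84 cm³.
Support: 0.10 × 325 → 32.5 cm³.
Total extruded: 89.8 + 105.84 + 32.5 → 228.14 cm³.
Mass: 228.14 × 1.16 → 264.6424 g.

264.6 g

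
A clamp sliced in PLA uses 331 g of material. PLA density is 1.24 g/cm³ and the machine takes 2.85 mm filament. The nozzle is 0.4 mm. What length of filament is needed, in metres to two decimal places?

41.84 m

Volume = 331 g / 1.24 g·cm⁻³ = 266.9355 cm³ = 266935.5 mm³.
A = π r² = π × 1.425² = 6.3794 mm².
L = V/A = 266935.5/6.3794 = 41843.36 mm → 41.84 m.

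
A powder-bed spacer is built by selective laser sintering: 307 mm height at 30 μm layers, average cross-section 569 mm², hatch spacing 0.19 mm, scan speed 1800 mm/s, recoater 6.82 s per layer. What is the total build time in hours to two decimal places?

24.12 hours

Layers = ⌈307/0.03⌉ = 10234.
Scan path per layer = 569 / 0.19 = 2994.7 mm.
Laser time per layer: 2994.7 / 1800 → 1.6637 s.
Layer cycle = 1.6637 + 6.82 = 8.4837 s.
Build time = 10234 × 8.4837 = 86822.1858 s = 24.12 hours.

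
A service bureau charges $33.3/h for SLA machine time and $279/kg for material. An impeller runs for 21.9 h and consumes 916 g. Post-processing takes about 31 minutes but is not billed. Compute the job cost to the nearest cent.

Machine cost: 33.3 × 21.9 → $729.27.
Material cost: 279 × 916/1000 → $255.564.
Total = 729.27 + 255.564 = 984.834 ≈ $984.83.

$984.83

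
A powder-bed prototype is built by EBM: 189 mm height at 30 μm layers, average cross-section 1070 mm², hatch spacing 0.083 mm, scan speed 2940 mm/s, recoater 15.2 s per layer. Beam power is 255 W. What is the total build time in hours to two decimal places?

34.27 hours

Layers = ⌈189/0.03⌉ = 6300.
Hatch length per layer = 1070 / 0.083 = 12891.6 mm.
Scan time per layer = 12891.6 / 2940, so 4.3849 s.
Time per layer = 4.3849 + 15.2, so 19.5849 s.
6300 layers × 19.5849 s/layer = 123384.87 s, i.e. 34.27 hours.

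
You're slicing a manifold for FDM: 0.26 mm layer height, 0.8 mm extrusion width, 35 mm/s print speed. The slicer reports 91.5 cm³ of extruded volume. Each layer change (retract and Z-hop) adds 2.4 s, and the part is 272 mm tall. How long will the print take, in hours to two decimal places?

Bead cross-section: 0.26 × 0.8 → 0.208 mm².
Total extruded path = 91500/0.208 = 439903.8 mm.
Time extruding: 439903.8 / 35 → 12568.7 s.
Number of layers: 272 / 0.26 → 1047 (rounded up).
Non-print overhead: 1047 × 2.4 → 2512.8 s.
Total = 12568.7 + 2512.8 = 15081.5 s = 4.19 hours.

4.19 hours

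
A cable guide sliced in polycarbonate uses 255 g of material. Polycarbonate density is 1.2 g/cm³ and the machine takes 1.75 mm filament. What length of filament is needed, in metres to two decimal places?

Extruded volume: 255/1.2 = 212.5 cm³ (212500 mm³).
Cross-section of 1.75 mm filament: π·(1.75/2)² = 2.4053 mm².
L = V/A = 212500/2.4053 = 88346.57 mm → 88.35 m.

88.35 m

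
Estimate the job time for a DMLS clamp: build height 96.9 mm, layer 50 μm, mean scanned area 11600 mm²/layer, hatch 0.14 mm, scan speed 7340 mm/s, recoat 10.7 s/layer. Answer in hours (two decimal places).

Layer count = ceil(96.9 / 0.05) = 1938.
Per-layer scan distance: 11600 / 0.14 → 82857.1 mm.
Scan time per layer = 82857.1 / 7340 = 11.2884 s.
Per-layer time: 11.2884 + 10.7 → 21.9884 s.
Total: 1938 × 21.9884 s = 42613.5192 s → 11.84 hours.

11.84 hours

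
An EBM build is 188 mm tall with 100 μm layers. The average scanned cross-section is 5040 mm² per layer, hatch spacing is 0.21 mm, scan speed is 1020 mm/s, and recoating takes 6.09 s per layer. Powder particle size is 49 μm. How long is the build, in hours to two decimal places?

15.47 hours

Layer count = ceil(188 / 0.1) = 1880.
Per-layer scan distance = 5040 / 0.21, so 24000 mm.
Scan time per layer: 24000 / 1020 → 23.5294 s.
Layer cycle = 23.5294 + 6.09, so 29.6194 s.
Total: 1880 × 29.6194 s = 55684.472 s → 15.47 hours.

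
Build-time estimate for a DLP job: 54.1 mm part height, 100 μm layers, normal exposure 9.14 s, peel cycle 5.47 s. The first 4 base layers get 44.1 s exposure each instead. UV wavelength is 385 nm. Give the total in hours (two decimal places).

Number of layers: 54.1 / 0.1 → 541 (rounded up).
Burn-in layers = 4 × (44.1 + 5.47), so 198.28 s.
Regular layers: 537 × (9.14 + 5.47) → 7845.57 s.
Sum: 198.28 + 7845.57 = 8043.85 s → 2.23 hours.

2.23 hours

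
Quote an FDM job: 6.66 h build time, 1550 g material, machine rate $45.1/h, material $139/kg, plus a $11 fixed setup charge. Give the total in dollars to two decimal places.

$526.82

Machine cost = 45.1 × 6.66, so $300.366.
Material cost: 139 × 1550/1000 → $215.45.
Total = 300.366 + 215.45 + 11 = 526.816 ≈ $526.82.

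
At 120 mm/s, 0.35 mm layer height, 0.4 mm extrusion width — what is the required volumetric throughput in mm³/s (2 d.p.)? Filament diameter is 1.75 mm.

16.80

Bead cross-section = 0.35 × 0.4 = 0.14 mm².
Q = v·A = 120 × 0.14 = 16.80 mm³/s.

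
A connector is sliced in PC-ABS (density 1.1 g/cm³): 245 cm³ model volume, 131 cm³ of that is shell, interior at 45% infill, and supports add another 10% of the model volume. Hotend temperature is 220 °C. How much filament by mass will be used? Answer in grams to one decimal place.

Volume inside the shell = 245 − 131 = 114 cm³.
Infill volume = 0.45 × 114, so 51.3 cm³.
Support = 0.10 × 245 = 24.5 cm³.
Total extruded = 131 + 51.3 + 24.5, so 206.8 cm³.
Mass = 206.8 × 1.1, so 227.48 g.

227.5 g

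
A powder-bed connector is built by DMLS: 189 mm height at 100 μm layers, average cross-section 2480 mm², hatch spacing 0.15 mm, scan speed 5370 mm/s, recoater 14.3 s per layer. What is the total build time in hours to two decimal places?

Layers = ⌈189/0.1⌉ = 1890.
Scan path per layer = 2480 / 0.15, so 16533.3 mm.
Per-layer scan time = 16533.3 / 5370 = 3.0788 s.
Per-layer time: 3.0788 + 14.3 → 17.3788 s.
Build time = 1890 × 17.3788 = 32845.932 s = 9.12 hours.

9.12 hours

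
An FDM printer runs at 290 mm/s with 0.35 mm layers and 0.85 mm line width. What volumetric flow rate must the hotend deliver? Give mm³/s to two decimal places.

86.28

Extrusion cross-section: 0.35 × 0.85 → 0.2975 mm².
Volumetric flow = 290 × 0.2975 = 86.28 mm³/s.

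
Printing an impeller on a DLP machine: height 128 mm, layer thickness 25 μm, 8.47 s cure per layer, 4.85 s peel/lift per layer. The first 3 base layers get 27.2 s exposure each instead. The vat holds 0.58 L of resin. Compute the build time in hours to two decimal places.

18.96 hours

Layers = ⌈128/0.025⌉ = 5120.
Base layers: 3 × (27.2 + 4.85) → 96.15 s.
Remaining layers: 5117 × (8.47 + 4.85) → 68158.44 s.
Total = 96.15 + 68158.44 = 68254.59 s = 18.96 hours.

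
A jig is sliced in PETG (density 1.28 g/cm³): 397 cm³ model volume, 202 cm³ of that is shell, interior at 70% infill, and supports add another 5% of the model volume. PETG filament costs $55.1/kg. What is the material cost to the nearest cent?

$25.27

Volume inside the shell = 397 − 202 = 195 cm³.
Infill volume = 0.70 × 195 = 136.5 cm³.
Support = 0.05 × 397 = 19.85 cm³.
Total extruded = 202 + 136.5 + 19.85 = 358.35 cm³.
Mass: 358.35 × 1.28 → 458.688 g.
Cost = 458.688 g / 1000 × $55.1/kg = $25.27.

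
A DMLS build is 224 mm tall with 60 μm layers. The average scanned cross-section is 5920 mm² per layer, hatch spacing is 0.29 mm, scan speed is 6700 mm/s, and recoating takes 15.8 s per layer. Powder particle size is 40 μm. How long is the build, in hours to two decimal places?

19.55 hours

Layers = ⌈224/0.06⌉ = 3734.
Scan path per layer: 5920 / 0.29 → 20413.8 mm.
Per-layer scan time = 20413.8 / 6700, so 3.0468 s.
Layer cycle = 3.0468 + 15.8 = 18.8468 s.
Build time = 3734 × 18.8468 = 70373.9512 s = 19.55 hours.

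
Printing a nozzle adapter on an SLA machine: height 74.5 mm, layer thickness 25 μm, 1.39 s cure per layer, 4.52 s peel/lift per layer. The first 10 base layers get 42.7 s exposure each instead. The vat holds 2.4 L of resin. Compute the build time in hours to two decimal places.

Number of layers: 74.5 / 0.025 → 2980 (rounded up).
Base layers = 10 × (42.7 + 4.52) = 472.2 s.
Regular layers: 2970 × (1.39 + 4.52) → 17552.7 s.
Sum: 472.2 + 17552.7 = 18024.9 s → 5.01 hours.

5.01 hours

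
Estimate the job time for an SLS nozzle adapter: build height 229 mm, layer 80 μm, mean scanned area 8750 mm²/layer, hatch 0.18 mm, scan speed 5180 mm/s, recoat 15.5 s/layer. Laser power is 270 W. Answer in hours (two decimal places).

19.79 hours

Layer count = ceil(229 / 0.08) = 2863.
Per-layer scan distance = 8750 / 0.18, so 48611.1 mm.
Laser time per layer = 48611.1 / 5180, so 9.3844 s.
Time per layer = 9.3844 + 15.5 = 24.8844 s.
Build time = 2863 × 24.8844 = 71244.0372 s = 19.79 hours.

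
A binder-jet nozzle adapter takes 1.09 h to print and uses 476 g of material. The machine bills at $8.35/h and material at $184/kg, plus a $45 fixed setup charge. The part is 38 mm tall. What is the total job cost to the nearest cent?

Machine-time cost = 8.35 × 1.09 = $9.1015.
Feedstock cost = 184 × 476/1000, so $87.584.
Total = 9.1015 + 87.584 + 45 = 141.6855 ≈ $141.69.

$141.69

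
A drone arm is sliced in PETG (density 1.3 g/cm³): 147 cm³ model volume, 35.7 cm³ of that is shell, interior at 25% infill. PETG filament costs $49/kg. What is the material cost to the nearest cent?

$4.05

Infill region = 147 − 35.7 = 111.3 cm³.
Infill deposited = 0.25 × 111.3 = 27.825 cm³.
Total printed volume = 35.7 + 27.825 = 63.525 cm³.
Mass = 63.525 × 1.3, so 82.5825 g.
At $49/kg: 82.5825/1000 × 49 = $4.05.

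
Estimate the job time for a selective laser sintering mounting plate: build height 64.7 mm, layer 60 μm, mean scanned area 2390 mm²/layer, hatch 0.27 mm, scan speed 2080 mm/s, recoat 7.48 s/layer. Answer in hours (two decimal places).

Layers = ⌈64.7/0.06⌉ = 1079.
Hatch length per layer = 2390 / 0.27, so 8851.9 mm.
Per-layer scan time = 8851.9 / 2080, so 4.2557 s.
Layer cycle = 4.2557 + 7.48, so 11.7357 s.
Total: 1079 × 11.7357 s = 12662.8203 s → 3.52 hours.

3.52 hours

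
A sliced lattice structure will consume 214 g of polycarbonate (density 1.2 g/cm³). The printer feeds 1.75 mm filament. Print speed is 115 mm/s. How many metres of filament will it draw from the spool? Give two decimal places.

74.14 m

Extruded volume: 214/1.2 = 178.3333 cm³ (178333.3 mm³).
A = π r² = π × 0.875² = 2.4053 mm².
Length = 178333.3 / 2.4053 = 74141.81 mm = 74.14 m.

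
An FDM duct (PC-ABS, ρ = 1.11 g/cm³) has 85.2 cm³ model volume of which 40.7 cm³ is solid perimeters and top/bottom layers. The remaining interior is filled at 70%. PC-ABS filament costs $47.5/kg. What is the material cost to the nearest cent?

Volume inside the shell = 85.2 − 40.7, so 44.5 cm³.
Infill deposited = 0.70 × 44.5, so 31.15 cm³.
Total extruded = 40.7 + 31.15, so 71.85 cm³.
Mass = 71.85 × 1.11, so 79.7535 g.
At $47.5/kg: 79.7535/1000 × 47.5 = $3.79.

$3.79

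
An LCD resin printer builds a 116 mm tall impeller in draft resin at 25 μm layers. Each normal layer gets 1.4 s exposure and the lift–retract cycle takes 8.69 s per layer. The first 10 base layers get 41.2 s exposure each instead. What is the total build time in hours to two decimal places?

Number of layers: 116 / 0.025 → 4640 (rounded up).
Bottom layers = 10 × (41.2 + 8.69), so 498.9 s.
Remaining layers = 4630 × (1.4 + 8.69) = 46716.7 s.
Sum: 498.9 + 46716.7 = 47215.6 s → 13.12 hours.

13.12 hours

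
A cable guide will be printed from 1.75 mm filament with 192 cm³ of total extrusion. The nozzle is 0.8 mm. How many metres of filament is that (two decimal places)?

79.82 m

Filament cross-section = π × (1.75/2)² = 2.4053 mm².
L = 192000 mm³ / 2.4053 mm² = 79823.72 mm, i.e. 79.82 m.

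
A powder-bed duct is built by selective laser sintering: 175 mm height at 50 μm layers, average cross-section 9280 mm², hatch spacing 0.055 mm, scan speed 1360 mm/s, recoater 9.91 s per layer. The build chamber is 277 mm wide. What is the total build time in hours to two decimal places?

130.25 hours

Number of layers: 175 / 0.05 → 3500 (rounded up).
Scan path per layer: 9280 / 0.055 → 168727.3 mm.
Laser time per layer = 168727.3 / 1360 = 124.0642 s.
Time per layer = 124.0642 + 9.91 = 133.9742 s.
Build time = 3500 × 133.9742 = 468909.7 s = 130.25 hours.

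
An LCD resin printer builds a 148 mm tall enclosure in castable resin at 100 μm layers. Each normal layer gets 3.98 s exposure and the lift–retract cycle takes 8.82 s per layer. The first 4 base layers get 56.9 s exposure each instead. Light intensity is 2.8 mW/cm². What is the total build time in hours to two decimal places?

5.32 hours

Layer count = ceil(148 / 0.1) = 1480.
Burn-in layers = 4 × (56.9 + 8.82) = 262.88 s.
Regular layers = 1476 × (3.98 + 8.82), so 18892.8 s.
Total = 262.88 + 18892.8 = 19155.68 s = 5.32 hours.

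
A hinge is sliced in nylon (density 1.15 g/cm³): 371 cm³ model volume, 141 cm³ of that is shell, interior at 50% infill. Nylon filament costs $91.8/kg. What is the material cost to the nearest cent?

Infill region = 371 − 141, so 230 cm³.
Deposited infill: 0.50 × 230 → 115 cm³.
Deposited volume = 141 + 115 = 256 cm³.
Mass = 256 × 1.15 = 294.4 g.
At $91.8/kg: 294.4/1000 × 91.8 = $27.03.

$27.03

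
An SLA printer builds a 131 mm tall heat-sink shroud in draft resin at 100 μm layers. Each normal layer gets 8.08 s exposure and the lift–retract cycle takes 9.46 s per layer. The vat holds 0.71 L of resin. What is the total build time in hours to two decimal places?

Number of layers: 131 / 0.1 → 1310 (rounded up).
Each layer takes = 8.08 + 9.46 = 17.54 s.
Build time: 1310 × 17.54 s = 22977.4 s, i.e. 6.38 hours.

6.38 hours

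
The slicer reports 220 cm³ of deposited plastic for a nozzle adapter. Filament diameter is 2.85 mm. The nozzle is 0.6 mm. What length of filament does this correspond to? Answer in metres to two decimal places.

Cross-section of 2.85 mm filament: π·(2.85/2)² = 6.3794 mm².
Length = 220 cm³ / 6.3794 mm² = 220000 / 6.3794 = 34486 mm = 34.49 m.

34.49 m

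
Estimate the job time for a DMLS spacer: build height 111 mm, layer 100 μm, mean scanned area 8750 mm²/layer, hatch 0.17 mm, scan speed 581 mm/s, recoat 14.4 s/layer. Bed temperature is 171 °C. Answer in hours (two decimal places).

Number of layers: 111 / 0.1 → 1110 (rounded up).
Scan path per layer = 8750 / 0.17 = 51470.6 mm.
Scan time per layer = 51470.6 / 581 = 88.5897 s.
Layer cycle: 88.5897 + 14.4 → 102.9897 s.
Build time = 1110 × 102.9897 = 114318.567 s = 31.76 hours.

31.76 hours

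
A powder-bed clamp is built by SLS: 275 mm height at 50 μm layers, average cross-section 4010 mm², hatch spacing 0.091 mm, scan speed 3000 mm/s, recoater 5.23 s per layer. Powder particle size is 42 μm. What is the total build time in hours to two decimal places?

Number of layers: 275 / 0.05 → 5500 (rounded up).
Hatch length per layer = 4010 / 0.091 = 44065.9 mm.
Per-layer scan time = 44065.9 / 3000, so 14.6886 s.
Time per layer = 14.6886 + 5.23, so 19.9186 s.
Build time = 5500 × 19.9186 = 109552.3 s = 30.43 hours.

30.43 hours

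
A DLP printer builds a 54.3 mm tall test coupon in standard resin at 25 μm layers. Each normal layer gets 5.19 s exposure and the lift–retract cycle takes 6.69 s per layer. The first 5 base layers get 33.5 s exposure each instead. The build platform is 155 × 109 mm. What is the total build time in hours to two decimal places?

Layer count = ceil(54.3 / 0.025) = 2172.
Burn-in layers = 5 × (33.5 + 6.69) = 200.95 s.
Normal layers = 2167 × (5.19 + 6.69) = 25743.96 s.
Sum: 200.95 + 25743.96 = 25944.91 s → 7.21 hours.

7.21 hours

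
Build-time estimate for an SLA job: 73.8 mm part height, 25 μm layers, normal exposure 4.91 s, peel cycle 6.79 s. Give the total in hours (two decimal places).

9.59 hours

Number of layers: 73.8 / 0.025 → 2952 (rounded up).
Each layer takes: 4.91 + 6.79 → 11.7 s.
Total = 2952 × 11.7 = 34538.4 s = 9.59 hours.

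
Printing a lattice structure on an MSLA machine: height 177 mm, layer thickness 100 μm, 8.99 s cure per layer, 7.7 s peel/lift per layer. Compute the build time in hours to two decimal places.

Layer count = ceil(177 / 0.1) = 1770.
Each layer takes = 8.99 + 7.7 = 16.69 s.
Total = 1770 × 16.69 = 29541.3 s = 8.21 hours.

8.21 hours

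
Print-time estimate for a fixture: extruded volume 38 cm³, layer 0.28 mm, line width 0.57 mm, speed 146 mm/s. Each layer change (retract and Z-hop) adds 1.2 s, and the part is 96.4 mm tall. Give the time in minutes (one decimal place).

34.1 minutes

Extrusion cross-section: 0.28 × 0.57 → 0.1596 mm².
Path length: 38000 mm³ / 0.1596 mm² → 238095.2 mm.
Print-move time = 238095.2 / 146, so 1630.8 s.
Layers = ⌈96.4/0.28⌉ = 345.
Layer-change overhead: 345 × 1.2 → 414 s.
Total = 1630.8 + 414 = 2044.8 s = 34.1 minutes.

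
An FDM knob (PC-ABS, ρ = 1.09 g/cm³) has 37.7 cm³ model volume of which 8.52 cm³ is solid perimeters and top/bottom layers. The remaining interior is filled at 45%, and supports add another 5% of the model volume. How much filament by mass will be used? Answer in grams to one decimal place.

25.7 g

Interior volume = 37.7 − 8.52 = 29.18 cm³.
Infill volume: 0.45 × 29.18 → 13.131 cm³.
Support = 0.05 × 37.7 = 1.885 cm³.
Total extruded = 8.52 + 13.131 + 1.885, so 23.536 cm³.
Mass = 23.536 × 1.09 = 25.65424 g.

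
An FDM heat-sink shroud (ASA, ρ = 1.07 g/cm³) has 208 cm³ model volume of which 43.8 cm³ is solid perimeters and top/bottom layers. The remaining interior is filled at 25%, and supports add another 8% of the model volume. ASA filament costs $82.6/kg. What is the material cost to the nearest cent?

Interior volume = 208 − 43.8 = 164.2 cm³.
Infill deposited: 0.25 × 164.2 → 41.05 cm³.
Support: 0.08 × 208 → 16.64 cm³.
Total extruded = 43.8 + 41.05 + 16.64 = 101.49 cm³.
Mass = 101.49 × 1.07, so 108.5943 g.
At $82.6/kg: 108.5943/1000 × 82.6 = $8.97.

$8.97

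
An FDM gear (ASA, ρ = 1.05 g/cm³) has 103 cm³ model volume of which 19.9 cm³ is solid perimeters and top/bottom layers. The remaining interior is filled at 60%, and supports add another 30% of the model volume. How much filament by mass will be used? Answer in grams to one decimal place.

105.7 g

Infill region: 103 − 19.9 → 83.1 cm³.
Deposited infill = 0.60 × 83.1, so 49.86 cm³.
Support: 0.30 × 103 → 30.9 cm³.
Deposited volume = 19.9 + 49.86 + 30.9 = 100.66 cm³.
Mass = 100.66 × 1.05, so 105.693 g.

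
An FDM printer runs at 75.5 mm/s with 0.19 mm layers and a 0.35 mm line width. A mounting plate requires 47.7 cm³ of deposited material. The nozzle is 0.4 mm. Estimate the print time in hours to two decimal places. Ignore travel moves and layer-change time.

Bead cross-section: 0.19 × 0.35 → 0.0665 mm².
Total extruded path = 47700/0.0665 = 717293.2 mm.
Print-move time: 717293.2 / 75.5 → 9500.6 s.
9500.6 s = 2.64 hours.

2.64 hours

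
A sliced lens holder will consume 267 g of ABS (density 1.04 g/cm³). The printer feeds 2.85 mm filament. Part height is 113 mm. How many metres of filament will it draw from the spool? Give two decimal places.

40.24 m

Extruded volume: 267/1.04 = 256.7308 cm³ (256730.8 mm³).
A = π r² = π × 1.425² = 6.3794 mm².
Length = 256730.8 / 6.3794 = 40243.72 mm = 40.24 m.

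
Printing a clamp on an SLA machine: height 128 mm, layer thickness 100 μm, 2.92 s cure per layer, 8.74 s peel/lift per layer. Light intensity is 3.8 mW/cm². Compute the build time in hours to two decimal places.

4.15 hours

Number of layers: 128 / 0.1 → 1280 (rounded up).
Each layer takes = 2.92 + 8.74, so 11.66 s.
Total = 1280 × 11.66 = 14924.8 s = 4.15 hours.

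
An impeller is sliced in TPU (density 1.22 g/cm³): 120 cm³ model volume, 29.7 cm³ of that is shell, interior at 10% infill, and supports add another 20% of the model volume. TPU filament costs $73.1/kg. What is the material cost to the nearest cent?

$5.59

Infill region = 120 − 29.7 = 90.3 cm³.
Deposited infill = 0.10 × 90.3 = 9.03 cm³.
Support = 0.20 × 120 = 24 cm³.
Total extruded = 29.7 + 9.03 + 24, so 62.73 cm³.
Mass: 62.73 × 1.22 → 76.5306 g.
Cost = 76.5306 g / 1000 × $73.1/kg = $5.59.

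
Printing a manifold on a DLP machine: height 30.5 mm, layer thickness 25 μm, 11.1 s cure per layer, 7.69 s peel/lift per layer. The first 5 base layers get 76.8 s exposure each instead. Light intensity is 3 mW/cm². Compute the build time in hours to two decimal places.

6.46 hours

Number of layers: 30.5 / 0.025 → 1220 (rounded up).
Base layers: 5 × (76.8 + 7.69) → 422.45 s.
Remaining layers = 1215 × (11.1 + 7.69), so 22829.85 s.
Sum: 422.45 + 22829.85 = 23252.3 s → 6.46 hours.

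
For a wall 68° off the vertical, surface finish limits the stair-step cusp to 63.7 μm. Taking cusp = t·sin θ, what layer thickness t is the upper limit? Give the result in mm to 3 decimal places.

0.069 mm

t = h_c / sin θ = 0.0637 / 0.9272 = 0.069 mm.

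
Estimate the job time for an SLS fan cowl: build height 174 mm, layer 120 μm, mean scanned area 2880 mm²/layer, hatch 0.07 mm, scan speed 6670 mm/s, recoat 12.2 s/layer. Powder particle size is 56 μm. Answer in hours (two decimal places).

Layer count = ceil(174 / 0.12) = 1450.
Scan path per layer = 2880 / 0.07, so 41142.9 mm.
Scan time per layer = 41142.9 / 6670 = 6.1684 s.
Time per layer = 6.1684 + 12.2 = 18.3684 s.
1450 layers × 18.3684 s/layer = 26634.18 s, i.e. 7.40 hours.

7.40 hours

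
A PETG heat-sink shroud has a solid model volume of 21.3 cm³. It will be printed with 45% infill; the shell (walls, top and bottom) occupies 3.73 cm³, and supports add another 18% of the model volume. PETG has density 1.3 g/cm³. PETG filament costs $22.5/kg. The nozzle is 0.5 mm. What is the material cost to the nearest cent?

Volume inside the shell = 21.3 − 3.73, so 17.57 cm³.
Deposited infill = 0.45 × 17.57, so 7.9065 cm³.
Support = 0.18 × 21.3 = 3.834 cm³.
Total printed volume: 3.73 + 7.9065 + 3.834 → 15.4705 cm³.
Mass: 15.4705 × 1.3 → 20.11165 g.
Cost = 20.11165 g / 1000 × $22.5/kg = $0.45.

$0.45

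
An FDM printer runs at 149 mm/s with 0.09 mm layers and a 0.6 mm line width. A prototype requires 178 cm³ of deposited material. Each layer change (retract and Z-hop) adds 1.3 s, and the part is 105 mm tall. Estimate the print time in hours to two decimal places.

6.57 hours

Line area = 0.09 × 0.6, so 0.054 mm².
Total extruded path = 178000/0.054 = 3296296.3 mm.
Print-move time = 3296296.3 / 149 = 22122.8 s.
Layer count = ceil(105 / 0.09) = 1167.
Z-hop total = 1167 × 1.3, so 1517.1 s.
Total = 22122.8 + 1517.1 = 23639.9 s = 6.57 hours.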